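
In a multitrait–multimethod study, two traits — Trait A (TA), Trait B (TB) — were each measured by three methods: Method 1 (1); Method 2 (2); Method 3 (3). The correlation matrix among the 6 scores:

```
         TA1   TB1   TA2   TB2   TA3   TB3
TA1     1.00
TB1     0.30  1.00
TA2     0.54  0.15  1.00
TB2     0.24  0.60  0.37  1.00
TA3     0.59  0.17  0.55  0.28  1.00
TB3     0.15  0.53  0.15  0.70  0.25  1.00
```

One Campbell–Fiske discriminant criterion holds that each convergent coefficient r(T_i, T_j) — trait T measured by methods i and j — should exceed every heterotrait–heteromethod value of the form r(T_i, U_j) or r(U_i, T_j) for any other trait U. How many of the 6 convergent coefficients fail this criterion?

0

Checking each validity diagonal entry against its comparison values:
TA (methods 1·2): 0.54 vs {0.24, 0.15} → pass.
TA (methods 1·3): 0.59 vs {0.15, 0.17} → pass.
TA (methods 2·3): 0.55 vs {0.15, 0.28} → pass.
TB (methods 1·2): 0.60 vs {0.15, 0.24} → pass.
TB (methods 1·3): 0.53 vs {0.17, 0.15} → pass.
TB (methods 2·3): 0.70 vs {0.28, 0.15} → pass.
0 of 6 fail.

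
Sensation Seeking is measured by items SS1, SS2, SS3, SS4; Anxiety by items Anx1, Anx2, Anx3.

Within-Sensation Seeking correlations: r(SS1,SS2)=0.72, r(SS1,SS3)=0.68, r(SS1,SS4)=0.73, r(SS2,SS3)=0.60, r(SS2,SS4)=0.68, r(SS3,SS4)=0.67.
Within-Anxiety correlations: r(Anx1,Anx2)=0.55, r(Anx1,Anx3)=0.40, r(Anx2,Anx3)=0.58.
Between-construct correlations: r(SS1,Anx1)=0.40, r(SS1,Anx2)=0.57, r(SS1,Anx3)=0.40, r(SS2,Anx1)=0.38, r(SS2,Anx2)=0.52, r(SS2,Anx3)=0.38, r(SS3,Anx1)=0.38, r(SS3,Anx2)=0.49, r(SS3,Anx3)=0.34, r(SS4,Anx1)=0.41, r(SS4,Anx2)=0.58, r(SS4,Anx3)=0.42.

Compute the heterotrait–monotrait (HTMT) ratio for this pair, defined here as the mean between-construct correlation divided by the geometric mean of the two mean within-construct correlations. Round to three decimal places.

0.746

Between-construct mean = 5.27/12 = 0.4392.
Mean within-SS = 4.08/6 = 0.6800; mean within-Anx = 1.53/3 = 0.5100.
Geometric mean = √(0.6800 × 0.5100) = 0.5889.
HTMT = 0.4392 / 0.5889 = 0.746.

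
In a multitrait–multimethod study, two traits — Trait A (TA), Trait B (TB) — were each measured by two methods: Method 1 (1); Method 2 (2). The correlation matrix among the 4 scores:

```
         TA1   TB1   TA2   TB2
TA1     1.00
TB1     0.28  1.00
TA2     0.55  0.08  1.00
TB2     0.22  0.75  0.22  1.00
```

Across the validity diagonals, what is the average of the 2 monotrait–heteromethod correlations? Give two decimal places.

Convergent values: 0.55, 0.75; mean = 1.30/2 = 0.65.

0.65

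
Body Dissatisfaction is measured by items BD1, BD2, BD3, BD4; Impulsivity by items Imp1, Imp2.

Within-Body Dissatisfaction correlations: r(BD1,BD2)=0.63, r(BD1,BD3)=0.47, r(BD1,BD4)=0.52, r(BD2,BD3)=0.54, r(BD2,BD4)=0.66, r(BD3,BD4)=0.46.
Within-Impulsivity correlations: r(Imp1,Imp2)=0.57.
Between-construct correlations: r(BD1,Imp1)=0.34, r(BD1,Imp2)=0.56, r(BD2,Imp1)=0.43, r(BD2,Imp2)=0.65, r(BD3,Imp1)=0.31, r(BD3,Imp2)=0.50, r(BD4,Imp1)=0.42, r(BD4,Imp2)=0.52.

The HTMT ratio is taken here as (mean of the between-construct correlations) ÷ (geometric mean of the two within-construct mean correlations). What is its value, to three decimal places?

0.835

Mean between = 3.73/8 = 0.4663.
Mean within-BD = 3.28/6 = 0.5467; mean within-Imp = 0.57/1 = 0.5700.
Geometric mean = √(0.5467 × 0.5700) = 0.5582.
HTMT = 0.4663 / 0.5582 = 0.835.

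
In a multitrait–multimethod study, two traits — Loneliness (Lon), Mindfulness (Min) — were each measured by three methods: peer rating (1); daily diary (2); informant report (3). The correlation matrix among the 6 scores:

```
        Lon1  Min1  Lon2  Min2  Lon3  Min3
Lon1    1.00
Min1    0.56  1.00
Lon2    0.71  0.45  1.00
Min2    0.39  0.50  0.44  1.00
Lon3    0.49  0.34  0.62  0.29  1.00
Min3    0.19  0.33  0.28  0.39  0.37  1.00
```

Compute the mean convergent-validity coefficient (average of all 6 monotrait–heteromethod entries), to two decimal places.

0.51

Convergent values: 0.71, 0.49, 0.62, 0.50, 0.33, 0.39; mean = 3.04/6 = 0.51.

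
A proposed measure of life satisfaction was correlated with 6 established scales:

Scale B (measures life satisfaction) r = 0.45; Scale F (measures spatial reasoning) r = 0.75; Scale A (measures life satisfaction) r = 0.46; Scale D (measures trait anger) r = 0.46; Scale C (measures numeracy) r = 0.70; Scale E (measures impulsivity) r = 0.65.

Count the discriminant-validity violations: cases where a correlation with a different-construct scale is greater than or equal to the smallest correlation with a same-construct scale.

4

Convergent (same construct = life satisfaction): Scale B, Scale A.
Smallest convergent = 0.45. Discriminant values: 0.75, 0.46, 0.70, 0.65; count ≥ 0.45 → 4.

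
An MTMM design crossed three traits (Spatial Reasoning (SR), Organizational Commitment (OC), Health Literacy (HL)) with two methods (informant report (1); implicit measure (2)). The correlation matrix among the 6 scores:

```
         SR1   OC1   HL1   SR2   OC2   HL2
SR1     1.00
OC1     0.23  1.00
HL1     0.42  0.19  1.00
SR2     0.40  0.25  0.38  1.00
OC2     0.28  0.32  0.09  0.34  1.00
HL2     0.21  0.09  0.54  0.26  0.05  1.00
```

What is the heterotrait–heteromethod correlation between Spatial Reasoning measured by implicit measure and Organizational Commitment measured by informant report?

Different traits and methods: r(SR2, OC1) = 0.25.

0.25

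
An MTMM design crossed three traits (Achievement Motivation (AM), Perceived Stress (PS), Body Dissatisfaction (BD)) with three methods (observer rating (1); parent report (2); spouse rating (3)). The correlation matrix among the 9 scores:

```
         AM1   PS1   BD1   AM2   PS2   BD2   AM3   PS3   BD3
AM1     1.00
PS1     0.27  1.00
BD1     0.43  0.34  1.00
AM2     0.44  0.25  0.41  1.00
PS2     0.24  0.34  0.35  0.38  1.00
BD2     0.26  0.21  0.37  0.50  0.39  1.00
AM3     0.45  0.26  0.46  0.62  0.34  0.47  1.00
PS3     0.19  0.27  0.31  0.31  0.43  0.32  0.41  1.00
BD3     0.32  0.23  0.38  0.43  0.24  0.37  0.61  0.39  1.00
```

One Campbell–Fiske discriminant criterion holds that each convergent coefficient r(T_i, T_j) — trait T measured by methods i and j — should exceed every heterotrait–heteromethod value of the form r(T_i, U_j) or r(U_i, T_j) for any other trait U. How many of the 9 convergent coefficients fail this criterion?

6

Convergent coefficients and their comparison sets:
AM (methods 1·2): 0.44 vs {0.24, 0.25, 0.26, 0.41} → pass.
AM (methods 1·3): 0.45 vs {0.19, 0.26, 0.32, 0.46} → fail.
AM (methods 2·3): 0.62 vs {0.31, 0.34, 0.43, 0.47} → pass.
PS (methods 1·2): 0.34 vs {0.25, 0.24, 0.21, 0.35} → fail.
PS (methods 1·3): 0.27 vs {0.26, 0.19, 0.23, 0.31} → fail.
PS (methods 2·3): 0.43 vs {0.34, 0.31, 0.24, 0.32} → pass.
BD (methods 1·2): 0.37 vs {0.41, 0.26, 0.35, 0.21} → fail.
BD (methods 1·3): 0.38 vs {0.46, 0.32, 0.31, 0.23} → fail.
BD (methods 2·3): 0.37 vs {0.47, 0.43, 0.32, 0.24} → fail.
6 of 9 fail.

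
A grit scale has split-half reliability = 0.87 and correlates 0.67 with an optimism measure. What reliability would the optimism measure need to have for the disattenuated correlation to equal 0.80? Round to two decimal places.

0.81

r_true = r_obs / √(r_xx · r_yy) ⇒ 0.80 = 0.67 / √(0.87 · r_yy).
√(0.87 · r_yy) = 0.67 / 0.80 = 0.8375; 0.87 · r_yy = 0.7014; r_yy = 0.7014 / 0.87 ≈ 0.81.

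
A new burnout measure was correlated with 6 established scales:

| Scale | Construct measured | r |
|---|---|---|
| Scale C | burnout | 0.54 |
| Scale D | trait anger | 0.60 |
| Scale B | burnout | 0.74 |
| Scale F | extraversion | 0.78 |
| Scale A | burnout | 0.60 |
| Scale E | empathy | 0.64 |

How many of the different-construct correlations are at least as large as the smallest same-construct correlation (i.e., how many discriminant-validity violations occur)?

3

Convergent (same construct = burnout): Scale C, Scale B, Scale A.
Smallest convergent = 0.54. Discriminant values: 0.60, 0.78, 0.64; count ≥ 0.54 → 3.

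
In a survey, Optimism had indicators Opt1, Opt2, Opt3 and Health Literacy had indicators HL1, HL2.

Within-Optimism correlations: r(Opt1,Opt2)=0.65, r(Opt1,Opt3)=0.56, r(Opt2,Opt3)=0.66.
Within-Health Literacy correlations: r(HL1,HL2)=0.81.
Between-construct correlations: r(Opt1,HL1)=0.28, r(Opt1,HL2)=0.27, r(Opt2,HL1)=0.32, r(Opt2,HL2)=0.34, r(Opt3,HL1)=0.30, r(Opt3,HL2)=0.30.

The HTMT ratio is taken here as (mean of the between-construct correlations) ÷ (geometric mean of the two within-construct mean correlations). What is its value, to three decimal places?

0.425

Between-construct mean = 1.81/6 = 0.3017.
Mean within-Opt = 1.87/3 = 0.6233; mean within-HL = 0.81/1 = 0.8100.
Geometric mean = √(0.6233 × 0.8100) = 0.7105.
HTMT = 0.3017 / 0.7105 = 0.425.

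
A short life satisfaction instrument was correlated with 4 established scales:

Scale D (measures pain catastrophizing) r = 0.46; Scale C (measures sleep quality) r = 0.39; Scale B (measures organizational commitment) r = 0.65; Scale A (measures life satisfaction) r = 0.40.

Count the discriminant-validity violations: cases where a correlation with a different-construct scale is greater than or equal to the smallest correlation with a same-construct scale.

2

Convergent (same construct = life satisfaction): Scale A.
Smallest convergent = 0.40. Discriminant values: 0.46, 0.39, 0.65; count ≥ 0.40 → 2.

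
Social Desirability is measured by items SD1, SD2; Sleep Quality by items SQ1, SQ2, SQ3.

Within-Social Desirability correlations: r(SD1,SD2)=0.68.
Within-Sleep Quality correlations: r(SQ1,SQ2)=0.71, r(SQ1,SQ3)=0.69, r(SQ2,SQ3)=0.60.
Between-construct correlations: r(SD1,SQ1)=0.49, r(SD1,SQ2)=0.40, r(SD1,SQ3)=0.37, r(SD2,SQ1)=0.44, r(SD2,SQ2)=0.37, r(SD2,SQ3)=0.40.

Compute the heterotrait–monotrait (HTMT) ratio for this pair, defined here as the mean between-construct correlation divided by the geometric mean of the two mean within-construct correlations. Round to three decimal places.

Mean between = 2.47/6 = 0.4117.
Mean within-SD = 0.68/1 = 0.6800; mean within-SQ = 2.00/3 = 0.6667.
Geometric mean = √(0.6800 × 0.6667) = 0.6733.
HTMT = 0.4117 / 0.6733 = 0.611.

0.611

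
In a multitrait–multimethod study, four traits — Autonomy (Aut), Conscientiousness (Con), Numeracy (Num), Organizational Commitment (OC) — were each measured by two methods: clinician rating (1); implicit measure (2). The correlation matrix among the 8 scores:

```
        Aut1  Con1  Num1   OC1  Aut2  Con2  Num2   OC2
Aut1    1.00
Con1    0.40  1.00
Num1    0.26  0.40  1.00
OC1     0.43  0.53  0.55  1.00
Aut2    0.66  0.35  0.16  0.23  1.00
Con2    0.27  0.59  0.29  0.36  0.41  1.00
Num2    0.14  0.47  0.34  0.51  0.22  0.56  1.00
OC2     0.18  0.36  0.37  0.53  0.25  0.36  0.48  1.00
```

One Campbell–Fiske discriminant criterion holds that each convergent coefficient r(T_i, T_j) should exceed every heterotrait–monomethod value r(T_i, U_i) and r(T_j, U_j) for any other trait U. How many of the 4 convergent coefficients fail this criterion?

2

Convergent coefficients and their comparison sets:
Aut (methods 1·2): 0.66 vs {0.40, 0.41, 0.26, 0.22, 0.43, 0.25} → pass.
Con (methods 1·2): 0.59 vs {0.40, 0.41, 0.40, 0.56, 0.53, 0.36} → pass.
Num (methods 1·2): 0.34 vs {0.26, 0.22, 0.40, 0.56, 0.55, 0.48} → fail.
OC (methods 1·2): 0.53 vs {0.43, 0.25, 0.53, 0.36, 0.55, 0.48} → fail.
2 of 4 fail.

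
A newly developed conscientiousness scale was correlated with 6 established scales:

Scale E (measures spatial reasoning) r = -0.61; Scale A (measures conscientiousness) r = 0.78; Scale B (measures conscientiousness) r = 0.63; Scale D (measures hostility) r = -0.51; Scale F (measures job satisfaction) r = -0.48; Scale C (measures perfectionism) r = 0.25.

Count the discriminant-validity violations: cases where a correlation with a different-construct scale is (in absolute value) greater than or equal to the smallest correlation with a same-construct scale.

0

Convergent (same construct = conscientiousness): Scale A, Scale B.
Smallest convergent = 0.63. Discriminant |r|: 0.61, 0.51, 0.48, 0.25; count ≥ 0.63 → 0.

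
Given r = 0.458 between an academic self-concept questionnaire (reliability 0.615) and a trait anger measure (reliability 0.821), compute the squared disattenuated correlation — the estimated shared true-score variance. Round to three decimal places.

Disattenuated r = 0.458 / √(0.615 × 0.821) = 0.458 / 0.7106 = 0.6445.
Shared true-score variance = 0.6445² = 0.4154 ≈ 0.415.

0.415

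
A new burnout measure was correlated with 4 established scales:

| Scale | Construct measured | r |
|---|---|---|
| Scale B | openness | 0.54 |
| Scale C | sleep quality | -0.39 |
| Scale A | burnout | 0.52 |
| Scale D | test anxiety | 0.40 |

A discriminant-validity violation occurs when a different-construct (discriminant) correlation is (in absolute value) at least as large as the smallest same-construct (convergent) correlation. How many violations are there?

Convergent (same construct = burnout): Scale A.
Smallest convergent = 0.52. Discriminant |r|: 0.54, 0.39, 0.40; count ≥ 0.52 → 1.

1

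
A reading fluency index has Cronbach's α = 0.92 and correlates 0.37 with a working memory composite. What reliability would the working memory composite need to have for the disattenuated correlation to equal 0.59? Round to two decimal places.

r_true = r_obs / √(r_xx · r_yy) ⇒ 0.59 = 0.37 / √(0.92 · r_yy).
√(0.92 · r_yy) = 0.37 / 0.59 = 0.6271; 0.92 · r_yy = 0.3933; r_yy = 0.3933 / 0.92 ≈ 0.43.

0.43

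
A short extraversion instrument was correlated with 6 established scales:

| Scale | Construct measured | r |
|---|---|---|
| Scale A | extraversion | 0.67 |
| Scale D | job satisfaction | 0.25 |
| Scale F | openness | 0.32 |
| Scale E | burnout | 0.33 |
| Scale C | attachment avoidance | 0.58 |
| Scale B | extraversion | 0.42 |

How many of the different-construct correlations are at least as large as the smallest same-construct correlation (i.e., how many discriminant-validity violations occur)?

1

Convergent (same construct = extraversion): Scale A, Scale B.
Smallest convergent = 0.42. Discriminant values: 0.25, 0.32, 0.33, 0.58; count ≥ 0.42 → 1.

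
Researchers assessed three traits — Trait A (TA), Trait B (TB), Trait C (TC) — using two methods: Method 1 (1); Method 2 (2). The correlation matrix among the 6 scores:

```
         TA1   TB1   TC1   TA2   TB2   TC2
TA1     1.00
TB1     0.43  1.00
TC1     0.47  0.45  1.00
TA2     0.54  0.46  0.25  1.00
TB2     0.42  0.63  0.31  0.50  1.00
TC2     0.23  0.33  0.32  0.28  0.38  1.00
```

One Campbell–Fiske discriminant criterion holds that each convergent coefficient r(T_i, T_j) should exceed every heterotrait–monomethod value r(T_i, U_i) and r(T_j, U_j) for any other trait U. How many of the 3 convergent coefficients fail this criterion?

1

Checking each validity diagonal entry against its comparison values:
TA (methods 1·2): 0.54 vs {0.43, 0.50, 0.47, 0.28} → pass.
TB (methods 1·2): 0.63 vs {0.43, 0.50, 0.45, 0.38} → pass.
TC (methods 1·2): 0.32 vs {0.47, 0.28, 0.45, 0.38} → fail.
1 of 3 fail.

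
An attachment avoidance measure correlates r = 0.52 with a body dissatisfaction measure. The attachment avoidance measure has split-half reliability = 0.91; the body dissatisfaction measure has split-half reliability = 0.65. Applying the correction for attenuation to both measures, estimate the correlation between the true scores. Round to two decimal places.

0.68

r_true = r_obs / √(r_xx · r_yy) = 0.52 / √(0.91 × 0.65) = 0.52 / √0.5915 = 0.52 / 0.7691 ≈ 0.68.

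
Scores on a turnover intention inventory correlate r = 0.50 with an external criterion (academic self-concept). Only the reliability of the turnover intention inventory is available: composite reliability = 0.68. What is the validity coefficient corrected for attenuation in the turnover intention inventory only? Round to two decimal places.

Single correction: r_c = r_obs / √r_xx = 0.50 / √0.68 = 0.50 / 0.8246 ≈ 0.61.

0.61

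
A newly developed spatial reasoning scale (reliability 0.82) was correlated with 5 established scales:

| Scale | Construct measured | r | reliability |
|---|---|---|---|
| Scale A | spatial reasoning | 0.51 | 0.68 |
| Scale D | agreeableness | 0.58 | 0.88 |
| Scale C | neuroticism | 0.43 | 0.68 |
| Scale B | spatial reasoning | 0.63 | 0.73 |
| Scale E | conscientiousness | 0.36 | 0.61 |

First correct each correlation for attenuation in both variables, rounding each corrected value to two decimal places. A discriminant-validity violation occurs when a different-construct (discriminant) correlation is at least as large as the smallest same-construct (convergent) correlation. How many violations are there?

1

Disattenuated r (r / √(r_scale · r_new)):
  Scale A (conv): 0.51 / √(0.68·0.82) = 0.68
  Scale D (disc): 0.58 / √(0.88·0.82) = 0.68
  Scale C (disc): 0.43 / √(0.68·0.82) = 0.58
  Scale B (conv): 0.63 / √(0.73·0.82) = 0.81
  Scale E (disc): 0.36 / √(0.61·0.82) = 0.51
Smallest convergent = 0.68. Discriminant values: 0.68, 0.58, 0.51; count ≥ 0.68 → 1.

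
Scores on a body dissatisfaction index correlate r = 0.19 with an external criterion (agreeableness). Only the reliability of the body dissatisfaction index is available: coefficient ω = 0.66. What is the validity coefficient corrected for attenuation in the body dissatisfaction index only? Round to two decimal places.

Single correction: r_c = r_obs / √r_xx = 0.19 / √0.66 = 0.19 / 0.8124 ≈ 0.23.

0.23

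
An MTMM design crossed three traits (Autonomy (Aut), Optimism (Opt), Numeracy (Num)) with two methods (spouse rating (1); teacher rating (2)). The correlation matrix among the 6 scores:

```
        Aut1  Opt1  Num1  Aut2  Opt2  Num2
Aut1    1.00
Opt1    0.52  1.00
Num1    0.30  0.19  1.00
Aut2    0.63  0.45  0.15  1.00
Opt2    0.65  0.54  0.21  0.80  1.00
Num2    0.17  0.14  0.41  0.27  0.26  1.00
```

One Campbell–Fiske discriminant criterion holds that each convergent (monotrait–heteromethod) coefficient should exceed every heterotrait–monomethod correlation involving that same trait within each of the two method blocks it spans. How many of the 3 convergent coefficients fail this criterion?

Each convergent coefficient versus the relevant comparison correlations:
Aut (methods 1·2): 0.63 vs {0.52, 0.80, 0.30, 0.27} → fail.
Opt (methods 1·2): 0.54 vs {0.52, 0.80, 0.19, 0.26} → fail.
Num (methods 1·2): 0.41 vs {0.30, 0.27, 0.19, 0.26} → pass.
2 of 3 fail.

2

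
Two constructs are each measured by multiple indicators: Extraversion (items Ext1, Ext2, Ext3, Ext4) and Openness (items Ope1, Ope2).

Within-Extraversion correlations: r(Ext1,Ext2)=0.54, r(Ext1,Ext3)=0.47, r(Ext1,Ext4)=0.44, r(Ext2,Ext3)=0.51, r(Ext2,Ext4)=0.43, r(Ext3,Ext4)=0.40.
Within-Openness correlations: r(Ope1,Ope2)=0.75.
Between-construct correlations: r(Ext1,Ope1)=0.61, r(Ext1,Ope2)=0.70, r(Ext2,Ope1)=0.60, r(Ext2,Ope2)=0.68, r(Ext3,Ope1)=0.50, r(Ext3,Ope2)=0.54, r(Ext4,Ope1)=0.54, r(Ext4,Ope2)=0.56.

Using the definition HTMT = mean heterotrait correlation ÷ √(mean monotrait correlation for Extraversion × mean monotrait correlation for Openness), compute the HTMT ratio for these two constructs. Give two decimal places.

Between-construct mean = 4.73/8 = 0.5913.
Mean within-Ext = 2.79/6 = 0.4650; mean within-Ope = 0.75/1 = 0.7500.
Geometric mean = √(0.4650 × 0.7500) = 0.5906.
HTMT = 0.5913 / 0.5906 = 1.00.

1.00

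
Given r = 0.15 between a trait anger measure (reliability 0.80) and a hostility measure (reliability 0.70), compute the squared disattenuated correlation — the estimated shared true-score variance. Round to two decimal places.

0.04

Disattenuated r = 0.15 / √(0.80 × 0.70) = 0.15 / 0.7483 = 0.2005.
Shared true-score variance = 0.2005² = 0.0402 ≈ 0.04.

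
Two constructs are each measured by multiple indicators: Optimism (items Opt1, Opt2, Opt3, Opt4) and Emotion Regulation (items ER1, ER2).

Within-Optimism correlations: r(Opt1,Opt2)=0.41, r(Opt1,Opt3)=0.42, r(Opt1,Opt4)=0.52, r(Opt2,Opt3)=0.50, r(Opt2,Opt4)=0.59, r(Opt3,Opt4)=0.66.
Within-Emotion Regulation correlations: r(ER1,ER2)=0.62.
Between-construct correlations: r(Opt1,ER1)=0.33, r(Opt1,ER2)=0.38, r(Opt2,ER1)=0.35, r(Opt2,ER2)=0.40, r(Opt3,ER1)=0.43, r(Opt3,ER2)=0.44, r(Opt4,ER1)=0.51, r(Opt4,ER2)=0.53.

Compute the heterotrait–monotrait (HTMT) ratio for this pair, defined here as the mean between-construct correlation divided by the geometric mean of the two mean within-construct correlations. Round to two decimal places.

0.74

Between-construct mean = 3.37/8 = 0.4213.
Mean within-Opt = 3.10/6 = 0.5167; mean within-ER = 0.62/1 = 0.6200.
Geometric mean = √(0.5167 × 0.6200) = 0.5660.
HTMT = 0.4213 / 0.5660 = 0.74.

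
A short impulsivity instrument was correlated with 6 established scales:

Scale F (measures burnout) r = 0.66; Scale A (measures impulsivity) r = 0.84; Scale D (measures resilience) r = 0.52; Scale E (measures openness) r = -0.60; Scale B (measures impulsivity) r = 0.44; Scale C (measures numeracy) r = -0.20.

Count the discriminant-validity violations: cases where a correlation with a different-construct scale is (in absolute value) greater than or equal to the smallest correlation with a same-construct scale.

3

Convergent (same construct = impulsivity): Scale A, Scale B.
Smallest convergent = 0.44. Discriminant |r|: 0.66, 0.52, 0.60, 0.20; count ≥ 0.44 → 3.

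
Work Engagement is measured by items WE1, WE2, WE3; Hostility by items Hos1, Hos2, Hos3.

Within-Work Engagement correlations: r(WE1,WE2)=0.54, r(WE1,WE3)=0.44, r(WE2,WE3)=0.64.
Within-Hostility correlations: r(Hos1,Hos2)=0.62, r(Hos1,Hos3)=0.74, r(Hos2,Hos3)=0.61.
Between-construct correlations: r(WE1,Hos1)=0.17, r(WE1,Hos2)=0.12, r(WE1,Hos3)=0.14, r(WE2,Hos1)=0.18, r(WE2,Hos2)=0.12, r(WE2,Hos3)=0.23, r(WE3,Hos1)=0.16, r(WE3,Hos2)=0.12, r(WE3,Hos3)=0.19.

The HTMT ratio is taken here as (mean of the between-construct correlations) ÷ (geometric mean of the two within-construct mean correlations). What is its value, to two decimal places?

0.27

Mean heterotrait r = 1.43/9 = 0.1589.
Mean within-WE = 1.62/3 = 0.5400; mean within-Hos = 1.97/3 = 0.6567.
Geometric mean = √(0.5400 × 0.6567) = 0.5955.
HTMT = 0.1589 / 0.5955 = 0.27.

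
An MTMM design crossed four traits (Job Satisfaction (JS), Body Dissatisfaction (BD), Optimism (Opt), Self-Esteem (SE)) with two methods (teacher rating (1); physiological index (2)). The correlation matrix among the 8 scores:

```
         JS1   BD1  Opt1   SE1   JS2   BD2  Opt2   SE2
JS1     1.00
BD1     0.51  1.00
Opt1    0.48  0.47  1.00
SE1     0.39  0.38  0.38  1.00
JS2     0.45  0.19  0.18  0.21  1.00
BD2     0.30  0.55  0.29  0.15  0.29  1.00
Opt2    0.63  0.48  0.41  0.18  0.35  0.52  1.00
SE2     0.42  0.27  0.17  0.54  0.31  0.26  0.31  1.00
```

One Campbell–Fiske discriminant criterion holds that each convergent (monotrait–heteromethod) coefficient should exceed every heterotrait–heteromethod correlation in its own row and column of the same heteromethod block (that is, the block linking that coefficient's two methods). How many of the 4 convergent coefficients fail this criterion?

Each convergent coefficient versus the relevant comparison correlations:
JS (methods 1·2): 0.45 vs {0.30, 0.19, 0.63, 0.18, 0.42, 0.21} → fail.
BD (methods 1·2): 0.55 vs {0.19, 0.30, 0.48, 0.29, 0.27, 0.15} → pass.
Opt (methods 1·2): 0.41 vs {0.18, 0.63, 0.29, 0.48, 0.17, 0.18} → fail.
SE (methods 1·2): 0.54 vs {0.21, 0.42, 0.15, 0.27, 0.18, 0.17} → pass.
2 of 4 fail.

2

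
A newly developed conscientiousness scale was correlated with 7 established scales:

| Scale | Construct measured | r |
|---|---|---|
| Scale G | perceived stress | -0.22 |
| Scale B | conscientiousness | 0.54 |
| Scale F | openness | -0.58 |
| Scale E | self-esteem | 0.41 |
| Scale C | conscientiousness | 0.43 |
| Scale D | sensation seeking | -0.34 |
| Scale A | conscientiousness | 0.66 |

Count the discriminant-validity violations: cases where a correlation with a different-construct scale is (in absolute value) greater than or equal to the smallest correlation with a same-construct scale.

1

Convergent (same construct = conscientiousness): Scale B, Scale C, Scale A.
Smallest convergent = 0.43. Discriminant |r|: 0.22, 0.58, 0.41, 0.34; count ≥ 0.43 → 1.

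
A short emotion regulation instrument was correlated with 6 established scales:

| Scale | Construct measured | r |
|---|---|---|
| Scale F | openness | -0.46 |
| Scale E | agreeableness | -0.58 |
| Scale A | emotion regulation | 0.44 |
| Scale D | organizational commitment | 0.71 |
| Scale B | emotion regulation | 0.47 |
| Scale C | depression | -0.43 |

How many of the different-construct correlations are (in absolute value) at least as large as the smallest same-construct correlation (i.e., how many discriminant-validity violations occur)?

3

Convergent (same construct = emotion regulation): Scale A, Scale B.
Smallest convergent = 0.44. Discriminant |r|: 0.46, 0.58, 0.71, 0.43; count ≥ 0.44 → 3.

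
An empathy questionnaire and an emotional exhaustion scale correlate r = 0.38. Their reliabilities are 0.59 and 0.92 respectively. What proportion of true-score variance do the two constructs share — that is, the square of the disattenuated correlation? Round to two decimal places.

Disattenuated r = 0.38 / √(0.59 × 0.92) = 0.38 / 0.7367 = 0.5158.
Shared true-score variance = 0.5158² = 0.2660 ≈ 0.27.

0.27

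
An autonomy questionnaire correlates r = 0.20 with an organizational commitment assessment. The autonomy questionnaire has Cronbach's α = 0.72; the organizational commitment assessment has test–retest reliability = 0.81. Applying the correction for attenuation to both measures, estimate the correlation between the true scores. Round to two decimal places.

0.26

r_true = r_obs / √(r_xx · r_yy) = 0.20 / √(0.72 × 0.81) = 0.20 / √0.5832 = 0.20 / 0.7637 ≈ 0.26.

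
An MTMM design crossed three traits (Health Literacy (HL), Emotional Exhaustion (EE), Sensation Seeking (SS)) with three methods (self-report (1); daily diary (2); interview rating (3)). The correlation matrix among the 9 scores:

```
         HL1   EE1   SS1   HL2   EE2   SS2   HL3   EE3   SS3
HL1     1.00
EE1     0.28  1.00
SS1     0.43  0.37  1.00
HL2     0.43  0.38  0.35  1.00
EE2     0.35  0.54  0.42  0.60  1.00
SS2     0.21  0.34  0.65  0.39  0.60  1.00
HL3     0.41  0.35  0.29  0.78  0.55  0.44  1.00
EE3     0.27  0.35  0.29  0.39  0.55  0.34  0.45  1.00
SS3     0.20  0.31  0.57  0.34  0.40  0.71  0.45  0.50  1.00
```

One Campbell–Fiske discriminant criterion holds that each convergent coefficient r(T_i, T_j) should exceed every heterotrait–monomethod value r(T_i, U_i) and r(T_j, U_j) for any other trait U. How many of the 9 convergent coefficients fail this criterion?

5

Each convergent coefficient versus the relevant comparison correlations:
HL (methods 1·2): 0.43 vs {0.28, 0.60, 0.43, 0.39} → fail.
HL (methods 1·3): 0.41 vs {0.28, 0.45, 0.43, 0.45} → fail.
HL (methods 2·3): 0.78 vs {0.60, 0.45, 0.39, 0.45} → pass.
EE (methods 1·2): 0.54 vs {0.28, 0.60, 0.37, 0.60} → fail.
EE (methods 1·3): 0.35 vs {0.28, 0.45, 0.37, 0.50} → fail.
EE (methods 2·3): 0.55 vs {0.60, 0.45, 0.60, 0.50} → fail.
SS (methods 1·2): 0.65 vs {0.43, 0.39, 0.37, 0.60} → pass.
SS (methods 1·3): 0.57 vs {0.43, 0.45, 0.37, 0.50} → pass.
SS (methods 2·3): 0.71 vs {0.39, 0.45, 0.60, 0.50} → pass.
5 of 9 fail.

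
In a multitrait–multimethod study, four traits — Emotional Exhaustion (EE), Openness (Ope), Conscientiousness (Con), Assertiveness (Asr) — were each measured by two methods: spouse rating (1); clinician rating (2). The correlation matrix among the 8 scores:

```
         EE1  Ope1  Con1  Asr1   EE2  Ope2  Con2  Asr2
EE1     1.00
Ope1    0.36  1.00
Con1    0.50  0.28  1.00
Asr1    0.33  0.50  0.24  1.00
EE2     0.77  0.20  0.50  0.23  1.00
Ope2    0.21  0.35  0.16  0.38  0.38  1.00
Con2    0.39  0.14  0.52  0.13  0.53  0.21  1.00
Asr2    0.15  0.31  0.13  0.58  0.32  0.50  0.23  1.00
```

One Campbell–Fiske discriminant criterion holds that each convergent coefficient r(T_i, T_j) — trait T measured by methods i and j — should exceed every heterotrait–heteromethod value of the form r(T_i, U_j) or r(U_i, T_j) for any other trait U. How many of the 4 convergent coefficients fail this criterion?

1

Convergent coefficients and their comparison sets:
EE (methods 1·2): 0.77 vs {0.21, 0.20, 0.39, 0.50, 0.15, 0.23} → pass.
Ope (methods 1·2): 0.35 vs {0.20, 0.21, 0.14, 0.16, 0.31, 0.38} → fail.
Con (methods 1·2): 0.52 vs {0.50, 0.39, 0.16, 0.14, 0.13, 0.13} → pass.
Asr (methods 1·2): 0.58 vs {0.23, 0.15, 0.38, 0.31, 0.13, 0.13} → pass.
1 of 4 fail.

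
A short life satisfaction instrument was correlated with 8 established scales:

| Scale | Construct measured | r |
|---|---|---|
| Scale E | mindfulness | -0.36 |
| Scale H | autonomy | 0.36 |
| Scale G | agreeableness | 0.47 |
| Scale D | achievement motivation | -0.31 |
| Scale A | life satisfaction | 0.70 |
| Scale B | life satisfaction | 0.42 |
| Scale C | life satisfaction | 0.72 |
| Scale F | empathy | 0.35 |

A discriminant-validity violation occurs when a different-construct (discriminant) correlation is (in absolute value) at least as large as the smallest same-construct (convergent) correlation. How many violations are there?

1

Convergent (same construct = life satisfaction): Scale A, Scale B, Scale C.
Smallest convergent = 0.42. Discriminant |r|: 0.36, 0.36, 0.47, 0.31, 0.35; count ≥ 0.42 → 1.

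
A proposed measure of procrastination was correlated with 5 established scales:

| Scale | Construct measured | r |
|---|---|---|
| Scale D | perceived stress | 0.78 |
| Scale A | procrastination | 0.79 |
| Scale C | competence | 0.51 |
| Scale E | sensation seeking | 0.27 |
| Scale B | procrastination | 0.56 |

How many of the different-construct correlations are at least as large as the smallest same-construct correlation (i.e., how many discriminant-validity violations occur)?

Convergent (same construct = procrastination): Scale A, Scale B.
Smallest convergent = 0.56. Discriminant values: 0.78, 0.51, 0.27; count ≥ 0.56 → 1.

1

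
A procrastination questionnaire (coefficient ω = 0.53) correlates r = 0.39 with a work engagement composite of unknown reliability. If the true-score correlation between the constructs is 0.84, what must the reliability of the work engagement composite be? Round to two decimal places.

r_true = r_obs / √(r_xx · r_yy) ⇒ 0.84 = 0.39 / √(0.53 · r_yy).
√(0.53 · r_yy) = 0.39 / 0.84 = 0.4643; 0.53 · r_yy = 0.2156; r_yy = 0.2156 / 0.53 ≈ 0.41.

0.41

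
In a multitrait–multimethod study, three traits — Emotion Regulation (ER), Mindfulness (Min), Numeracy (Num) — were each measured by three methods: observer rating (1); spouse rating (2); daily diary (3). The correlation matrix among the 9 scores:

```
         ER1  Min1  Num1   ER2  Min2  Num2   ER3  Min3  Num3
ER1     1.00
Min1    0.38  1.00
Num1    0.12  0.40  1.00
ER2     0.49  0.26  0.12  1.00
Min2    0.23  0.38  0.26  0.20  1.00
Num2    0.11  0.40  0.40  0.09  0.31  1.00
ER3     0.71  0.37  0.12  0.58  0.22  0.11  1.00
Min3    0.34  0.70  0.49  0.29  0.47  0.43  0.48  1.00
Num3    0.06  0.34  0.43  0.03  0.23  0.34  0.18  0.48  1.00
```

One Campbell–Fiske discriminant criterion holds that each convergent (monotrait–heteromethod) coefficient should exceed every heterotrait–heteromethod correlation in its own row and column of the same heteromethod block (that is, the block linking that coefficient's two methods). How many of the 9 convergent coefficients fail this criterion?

4

Convergent coefficients and their comparison sets:
ER (methods 1·2): 0.49 vs {0.23, 0.26, 0.11, 0.12} → pass.
ER (methods 1·3): 0.71 vs {0.34, 0.37, 0.06, 0.12} → pass.
ER (methods 2·3): 0.58 vs {0.29, 0.22, 0.03, 0.11} → pass.
Min (methods 1·2): 0.38 vs {0.26, 0.23, 0.40, 0.26} → fail.
Min (methods 1·3): 0.70 vs {0.37, 0.34, 0.34, 0.49} → pass.
Min (methods 2·3): 0.47 vs {0.22, 0.29, 0.23, 0.43} → pass.
Num (methods 1·2): 0.40 vs {0.12, 0.11, 0.26, 0.40} → fail.
Num (methods 1·3): 0.43 vs {0.12, 0.06, 0.49, 0.34} → fail.
Num (methods 2·3): 0.34 vs {0.11, 0.03, 0.43, 0.23} → fail.
4 of 9 fail.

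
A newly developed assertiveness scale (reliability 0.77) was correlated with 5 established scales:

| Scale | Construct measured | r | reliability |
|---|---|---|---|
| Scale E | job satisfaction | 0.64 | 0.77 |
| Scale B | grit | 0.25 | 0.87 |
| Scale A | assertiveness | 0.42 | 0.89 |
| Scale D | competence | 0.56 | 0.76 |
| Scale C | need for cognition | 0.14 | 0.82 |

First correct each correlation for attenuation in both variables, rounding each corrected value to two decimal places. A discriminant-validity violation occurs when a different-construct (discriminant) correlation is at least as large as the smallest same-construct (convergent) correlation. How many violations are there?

Disattenuated r (r / √(r_scale · r_new)):
  Scale E (disc): 0.64 / √(0.77·0.77) = 0.83
  Scale B (disc): 0.25 / √(0.87·0.77) = 0.31
  Scale A (conv): 0.42 / √(0.89·0.77) = 0.51
  Scale D (disc): 0.56 / √(0.76·0.77) = 0.73
  Scale C (disc): 0.14 / √(0.82·0.77) = 0.18
Smallest convergent = 0.51. Discriminant values: 0.83, 0.31, 0.73, 0.18; count ≥ 0.51 → 2.

2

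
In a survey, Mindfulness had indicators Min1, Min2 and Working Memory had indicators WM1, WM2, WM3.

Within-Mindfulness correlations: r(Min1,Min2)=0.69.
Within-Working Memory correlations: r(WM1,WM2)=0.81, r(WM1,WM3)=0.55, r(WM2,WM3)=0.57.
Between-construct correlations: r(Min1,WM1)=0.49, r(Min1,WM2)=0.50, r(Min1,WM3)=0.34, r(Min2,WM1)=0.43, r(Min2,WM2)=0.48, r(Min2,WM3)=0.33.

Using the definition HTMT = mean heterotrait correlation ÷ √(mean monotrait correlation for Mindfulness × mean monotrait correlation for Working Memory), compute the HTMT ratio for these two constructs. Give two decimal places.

Mean between = 2.57/6 = 0.4283.
Mean within-Min = 0.69/1 = 0.6900; mean within-WM = 1.93/3 = 0.6433.
Geometric mean = √(0.6900 × 0.6433) = 0.6662.
HTMT = 0.4283 / 0.6662 = 0.64.

0.64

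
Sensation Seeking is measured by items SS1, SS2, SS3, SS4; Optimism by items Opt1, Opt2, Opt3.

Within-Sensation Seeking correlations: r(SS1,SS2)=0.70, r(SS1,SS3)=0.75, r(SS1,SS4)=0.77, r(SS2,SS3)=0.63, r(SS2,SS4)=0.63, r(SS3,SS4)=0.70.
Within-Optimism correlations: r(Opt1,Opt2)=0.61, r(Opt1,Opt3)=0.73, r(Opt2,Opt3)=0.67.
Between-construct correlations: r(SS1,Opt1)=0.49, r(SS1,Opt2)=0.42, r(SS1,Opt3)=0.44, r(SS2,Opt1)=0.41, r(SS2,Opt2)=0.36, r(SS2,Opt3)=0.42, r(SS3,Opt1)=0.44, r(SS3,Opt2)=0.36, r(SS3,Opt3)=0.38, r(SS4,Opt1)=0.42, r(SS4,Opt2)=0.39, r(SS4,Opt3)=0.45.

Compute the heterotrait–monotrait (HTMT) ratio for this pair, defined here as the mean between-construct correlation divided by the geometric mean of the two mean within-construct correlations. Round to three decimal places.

0.607

Mean between = 4.98/12 = 0.4150.
Mean within-SS = 4.18/6 = 0.6967; mean within-Opt = 2.01/3 = 0.6700.
Geometric mean = √(0.6967 × 0.6700) = 0.6832.
HTMT = 0.4150 / 0.6832 = 0.607.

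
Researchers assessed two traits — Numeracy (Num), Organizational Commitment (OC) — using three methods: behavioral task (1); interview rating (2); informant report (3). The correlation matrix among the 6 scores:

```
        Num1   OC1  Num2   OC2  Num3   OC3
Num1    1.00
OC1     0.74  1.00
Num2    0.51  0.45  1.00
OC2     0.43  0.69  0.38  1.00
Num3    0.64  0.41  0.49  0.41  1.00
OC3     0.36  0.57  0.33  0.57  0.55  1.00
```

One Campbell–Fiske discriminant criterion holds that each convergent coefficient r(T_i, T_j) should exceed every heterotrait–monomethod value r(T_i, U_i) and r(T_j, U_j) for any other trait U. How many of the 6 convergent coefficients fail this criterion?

Convergent coefficients and their comparison sets:
Num (methods 1·2): 0.51 vs {0.74, 0.38} → fail.
Num (methods 1·3): 0.64 vs {0.74, 0.55} → fail.
Num (methods 2·3): 0.49 vs {0.38, 0.55} → fail.
OC (methods 1·2): 0.69 vs {0.74, 0.38} → fail.
OC (methods 1·3): 0.57 vs {0.74, 0.55} → fail.
OC (methods 2·3): 0.57 vs {0.38, 0.55} → pass.
5 of 6 fail.

5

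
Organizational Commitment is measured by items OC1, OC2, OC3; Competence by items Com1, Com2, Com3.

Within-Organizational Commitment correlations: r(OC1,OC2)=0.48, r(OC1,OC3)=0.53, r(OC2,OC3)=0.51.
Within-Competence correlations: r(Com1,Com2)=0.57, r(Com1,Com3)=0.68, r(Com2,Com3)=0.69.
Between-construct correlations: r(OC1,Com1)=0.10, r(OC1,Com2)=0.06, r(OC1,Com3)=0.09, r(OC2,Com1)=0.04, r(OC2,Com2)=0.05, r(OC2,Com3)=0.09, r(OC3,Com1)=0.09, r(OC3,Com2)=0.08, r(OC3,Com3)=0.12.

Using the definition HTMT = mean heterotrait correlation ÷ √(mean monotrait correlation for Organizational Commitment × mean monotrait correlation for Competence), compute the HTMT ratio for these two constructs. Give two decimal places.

0.14

Mean heterotrait r = 0.72/9 = 0.0800.
Mean within-OC = 1.52/3 = 0.5067; mean within-Com = 1.94/3 = 0.6467.
Geometric mean = √(0.5067 × 0.6467) = 0.5724.
HTMT = 0.0800 / 0.5724 = 0.14.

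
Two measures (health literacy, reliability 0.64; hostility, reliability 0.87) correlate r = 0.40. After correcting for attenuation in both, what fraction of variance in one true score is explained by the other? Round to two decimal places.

0.29

Disattenuated r = 0.40 / √(0.64 × 0.87) = 0.40 / 0.7462 = 0.5360.
Shared true-score variance = 0.5360² = 0.2873 ≈ 0.29.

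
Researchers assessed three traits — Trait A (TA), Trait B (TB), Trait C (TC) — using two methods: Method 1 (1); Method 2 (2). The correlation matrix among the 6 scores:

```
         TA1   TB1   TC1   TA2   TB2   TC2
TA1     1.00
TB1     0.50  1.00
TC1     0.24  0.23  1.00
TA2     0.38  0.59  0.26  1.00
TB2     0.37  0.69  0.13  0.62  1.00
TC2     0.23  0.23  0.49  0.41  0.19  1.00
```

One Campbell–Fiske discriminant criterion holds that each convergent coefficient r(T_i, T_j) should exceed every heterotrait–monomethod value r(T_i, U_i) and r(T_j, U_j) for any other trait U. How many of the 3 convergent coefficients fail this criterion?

1

Convergent coefficients and their comparison sets:
TA (methods 1·2): 0.38 vs {0.50, 0.62, 0.24, 0.41} → fail.
TB (methods 1·2): 0.69 vs {0.50, 0.62, 0.23, 0.19} → pass.
TC (methods 1·2): 0.49 vs {0.24, 0.41, 0.23, 0.19} → pass.
1 of 3 fail.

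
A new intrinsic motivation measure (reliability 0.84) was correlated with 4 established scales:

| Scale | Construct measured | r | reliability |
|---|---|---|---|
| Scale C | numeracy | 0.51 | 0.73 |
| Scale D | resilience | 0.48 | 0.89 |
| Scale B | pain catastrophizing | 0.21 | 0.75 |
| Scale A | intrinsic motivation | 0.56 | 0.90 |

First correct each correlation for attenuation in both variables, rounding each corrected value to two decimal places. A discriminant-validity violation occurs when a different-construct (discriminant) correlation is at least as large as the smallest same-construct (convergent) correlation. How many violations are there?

1

Disattenuated r (r / √(r_scale · r_new)):
  Scale C (disc): 0.51 / √(0.73·0.84) = 0.65
  Scale D (disc): 0.48 / √(0.89·0.84) = 0.56
  Scale B (disc): 0.21 / √(0.75·0.84) = 0.26
  Scale A (conv): 0.56 / √(0.90·0.84) = 0.64
Smallest convergent = 0.64. Discriminant values: 0.65, 0.56, 0.26; count ≥ 0.64 → 1.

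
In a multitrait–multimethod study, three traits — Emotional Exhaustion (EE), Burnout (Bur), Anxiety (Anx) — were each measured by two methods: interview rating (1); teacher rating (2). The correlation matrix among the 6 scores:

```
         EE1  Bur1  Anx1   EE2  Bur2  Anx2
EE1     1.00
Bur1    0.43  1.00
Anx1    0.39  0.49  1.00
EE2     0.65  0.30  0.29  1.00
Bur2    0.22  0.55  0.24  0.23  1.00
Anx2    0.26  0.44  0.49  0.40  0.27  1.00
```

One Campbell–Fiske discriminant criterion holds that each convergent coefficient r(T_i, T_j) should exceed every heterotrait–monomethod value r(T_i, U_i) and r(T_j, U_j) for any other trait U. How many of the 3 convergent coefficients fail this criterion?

Each convergent coefficient versus the relevant comparison correlations:
EE (methods 1·2): 0.65 vs {0.43, 0.23, 0.39, 0.40} → pass.
Bur (methods 1·2): 0.55 vs {0.43, 0.23, 0.49, 0.27} → pass.
Anx (methods 1·2): 0.49 vs {0.39, 0.40, 0.49, 0.27} → fail.
1 of 3 fail.

1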